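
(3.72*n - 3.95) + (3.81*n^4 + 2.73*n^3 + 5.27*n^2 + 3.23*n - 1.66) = 3.81*n^4 + 2.73*n^3 + 5.27*n^2 + 6.95*n - 5.61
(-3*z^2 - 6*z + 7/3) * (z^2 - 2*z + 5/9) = -3*z^4 + 38*z^2/3 - 8*z + 35/27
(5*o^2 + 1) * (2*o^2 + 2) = 10*o^4 + 12*o^2 + 2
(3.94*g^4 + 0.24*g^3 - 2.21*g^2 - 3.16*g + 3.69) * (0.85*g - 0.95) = 3.349*g^5 - 3.539*g^4 - 2.1065*g^3 - 0.5865*g^2 + 6.1385*g - 3.5055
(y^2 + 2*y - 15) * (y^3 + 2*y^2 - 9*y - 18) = y^5 + 4*y^4 - 20*y^3 - 66*y^2 + 99*y + 270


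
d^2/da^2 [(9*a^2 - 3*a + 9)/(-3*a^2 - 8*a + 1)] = 6*(81*a^3 - 108*a^2 - 207*a - 196)/(27*a^6 + 216*a^5 + 549*a^4 + 368*a^3 - 183*a^2 + 24*a - 1)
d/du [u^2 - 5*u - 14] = 2*u - 5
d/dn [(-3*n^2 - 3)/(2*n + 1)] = 6*(-n^2 - n + 1)/(4*n^2 + 4*n + 1)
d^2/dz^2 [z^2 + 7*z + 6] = 2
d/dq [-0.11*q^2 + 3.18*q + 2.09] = 3.18 - 0.22*q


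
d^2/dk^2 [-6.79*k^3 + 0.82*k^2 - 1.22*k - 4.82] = 1.64 - 40.74*k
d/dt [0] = 0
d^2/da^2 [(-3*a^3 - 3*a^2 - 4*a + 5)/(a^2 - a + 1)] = 2*(-7*a^3 + 33*a^2 - 12*a - 7)/(a^6 - 3*a^5 + 6*a^4 - 7*a^3 + 6*a^2 - 3*a + 1)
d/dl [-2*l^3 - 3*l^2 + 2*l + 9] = -6*l^2 - 6*l + 2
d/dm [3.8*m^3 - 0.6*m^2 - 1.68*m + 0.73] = 11.4*m^2 - 1.2*m - 1.68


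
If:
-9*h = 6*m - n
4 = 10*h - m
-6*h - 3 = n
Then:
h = 7/25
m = -6/5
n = -117/25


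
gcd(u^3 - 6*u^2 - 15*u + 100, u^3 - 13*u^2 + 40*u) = u - 5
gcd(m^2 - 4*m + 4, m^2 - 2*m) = m - 2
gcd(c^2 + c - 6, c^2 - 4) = c - 2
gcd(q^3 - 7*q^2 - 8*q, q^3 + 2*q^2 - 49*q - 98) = 1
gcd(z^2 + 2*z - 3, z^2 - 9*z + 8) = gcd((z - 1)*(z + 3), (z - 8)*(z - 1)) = z - 1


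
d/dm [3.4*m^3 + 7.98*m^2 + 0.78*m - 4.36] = 10.2*m^2 + 15.96*m + 0.78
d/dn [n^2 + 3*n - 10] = 2*n + 3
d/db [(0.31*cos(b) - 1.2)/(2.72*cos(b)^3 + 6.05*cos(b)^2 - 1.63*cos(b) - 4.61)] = (1.6864*cos(b)^3 - 7.9165*cos(b)^2 - 14.52*cos(b) + 3.3851)*sin(b)/(7.3984*cos(b)^6 + 32.912*cos(b)^5 + 27.7353*cos(b)^4 - 44.8014*cos(b)^3 - 53.1241*cos(b)^2 + 15.0286*cos(b) + 21.2521)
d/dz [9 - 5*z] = -5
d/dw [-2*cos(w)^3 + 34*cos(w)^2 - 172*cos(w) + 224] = 2*(3*cos(w)^2 - 34*cos(w) + 86)*sin(w)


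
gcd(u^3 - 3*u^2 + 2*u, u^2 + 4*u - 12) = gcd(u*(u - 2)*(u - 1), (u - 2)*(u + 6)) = u - 2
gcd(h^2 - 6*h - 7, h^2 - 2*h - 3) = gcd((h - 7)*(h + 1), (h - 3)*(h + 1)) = h + 1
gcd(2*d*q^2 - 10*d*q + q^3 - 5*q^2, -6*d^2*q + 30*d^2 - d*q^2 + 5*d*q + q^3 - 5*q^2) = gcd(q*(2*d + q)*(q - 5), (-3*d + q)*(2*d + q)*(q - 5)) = 2*d*q - 10*d + q^2 - 5*q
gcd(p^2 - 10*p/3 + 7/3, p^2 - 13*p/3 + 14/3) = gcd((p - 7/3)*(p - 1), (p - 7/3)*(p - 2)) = p - 7/3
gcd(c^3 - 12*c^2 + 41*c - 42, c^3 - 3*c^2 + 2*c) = c - 2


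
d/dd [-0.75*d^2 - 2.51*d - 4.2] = -1.5*d - 2.51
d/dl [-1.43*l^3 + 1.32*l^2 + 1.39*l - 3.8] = -4.29*l^2 + 2.64*l + 1.39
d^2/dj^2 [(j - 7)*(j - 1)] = 2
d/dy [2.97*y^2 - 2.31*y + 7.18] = 5.94*y - 2.31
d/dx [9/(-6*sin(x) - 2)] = 27*cos(x)/(2*(3*sin(x) + 1)^2)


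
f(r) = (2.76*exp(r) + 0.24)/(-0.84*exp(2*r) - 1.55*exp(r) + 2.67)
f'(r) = (2.76*exp(r) + 0.24)*(1.68*exp(2*r) + 1.55*exp(r))/(-0.84*exp(2*r) - 1.55*exp(r) + 2.67)^2 + 2.76*exp(r)/(-0.84*exp(2*r) - 1.55*exp(r) + 2.67)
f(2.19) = -0.32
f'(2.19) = 0.29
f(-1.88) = 0.27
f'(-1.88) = 0.21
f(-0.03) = 7.79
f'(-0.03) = 71.29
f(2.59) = -0.22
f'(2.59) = 0.20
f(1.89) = -0.42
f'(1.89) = 0.38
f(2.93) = -0.16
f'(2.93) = 0.15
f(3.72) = -0.08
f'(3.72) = 0.07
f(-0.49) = 1.37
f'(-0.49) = 2.75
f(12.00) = 0.00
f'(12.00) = 0.00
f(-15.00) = 0.09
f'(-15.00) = 0.00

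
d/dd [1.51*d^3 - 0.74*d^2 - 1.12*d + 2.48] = 4.53*d^2 - 1.48*d - 1.12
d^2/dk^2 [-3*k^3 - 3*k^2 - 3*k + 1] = -18*k - 6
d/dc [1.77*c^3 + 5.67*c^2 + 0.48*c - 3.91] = 5.31*c^2 + 11.34*c + 0.48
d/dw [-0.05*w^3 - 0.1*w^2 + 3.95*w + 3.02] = -0.15*w^2 - 0.2*w + 3.95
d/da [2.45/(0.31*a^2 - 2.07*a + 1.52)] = (5.0715 - 1.519*a)/(0.31*a^2 - 2.07*a + 1.52)^2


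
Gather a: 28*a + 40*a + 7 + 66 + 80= 68*a + 153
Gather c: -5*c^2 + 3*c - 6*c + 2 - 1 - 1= -5*c^2 - 3*c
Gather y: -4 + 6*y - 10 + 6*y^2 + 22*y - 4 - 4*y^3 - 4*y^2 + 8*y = -4*y^3 + 2*y^2 + 36*y - 18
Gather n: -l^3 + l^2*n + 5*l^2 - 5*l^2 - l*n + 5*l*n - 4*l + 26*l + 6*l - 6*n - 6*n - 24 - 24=-l^3 + 28*l + n*(l^2 + 4*l - 12) - 48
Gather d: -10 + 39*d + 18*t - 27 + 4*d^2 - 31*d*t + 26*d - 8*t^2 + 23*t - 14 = 4*d^2 + d*(65 - 31*t) - 8*t^2 + 41*t - 51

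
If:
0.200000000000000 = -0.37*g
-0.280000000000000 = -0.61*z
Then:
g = -0.54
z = 0.46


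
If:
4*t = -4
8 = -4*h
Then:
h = -2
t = -1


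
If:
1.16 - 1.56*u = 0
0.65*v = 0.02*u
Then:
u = 0.74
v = 0.02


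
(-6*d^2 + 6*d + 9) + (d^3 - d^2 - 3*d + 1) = d^3 - 7*d^2 + 3*d + 10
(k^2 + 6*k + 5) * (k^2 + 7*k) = k^4 + 13*k^3 + 47*k^2 + 35*k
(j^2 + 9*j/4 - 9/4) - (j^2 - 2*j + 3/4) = 17*j/4 - 3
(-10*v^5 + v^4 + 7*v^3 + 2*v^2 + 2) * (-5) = 50*v^5 - 5*v^4 - 35*v^3 - 10*v^2 - 10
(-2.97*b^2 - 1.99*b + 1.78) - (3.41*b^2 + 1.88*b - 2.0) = -6.38*b^2 - 3.87*b + 3.78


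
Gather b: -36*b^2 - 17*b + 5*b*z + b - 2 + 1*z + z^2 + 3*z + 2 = -36*b^2 + b*(5*z - 16) + z^2 + 4*z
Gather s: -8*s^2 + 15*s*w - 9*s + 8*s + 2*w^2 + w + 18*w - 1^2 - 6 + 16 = -8*s^2 + s*(15*w - 1) + 2*w^2 + 19*w + 9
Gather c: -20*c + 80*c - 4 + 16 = 60*c + 12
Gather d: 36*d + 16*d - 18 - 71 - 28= 52*d - 117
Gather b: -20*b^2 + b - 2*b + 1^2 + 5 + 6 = -20*b^2 - b + 12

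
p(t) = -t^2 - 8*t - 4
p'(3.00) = -14.00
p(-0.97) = 2.82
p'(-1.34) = -5.32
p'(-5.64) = 3.28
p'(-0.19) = -7.62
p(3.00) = -37.00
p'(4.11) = -16.22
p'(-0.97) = -6.06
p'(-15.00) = 22.00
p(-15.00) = -109.00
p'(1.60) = -11.20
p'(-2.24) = -3.52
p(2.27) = -27.31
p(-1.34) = 4.92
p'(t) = -2*t - 8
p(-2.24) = 8.90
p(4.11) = -53.77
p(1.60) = -19.36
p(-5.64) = 9.31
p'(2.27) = -12.54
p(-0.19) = -2.52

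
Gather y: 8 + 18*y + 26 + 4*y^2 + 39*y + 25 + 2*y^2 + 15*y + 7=6*y^2 + 72*y + 66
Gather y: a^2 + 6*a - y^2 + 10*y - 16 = a^2 + 6*a - y^2 + 10*y - 16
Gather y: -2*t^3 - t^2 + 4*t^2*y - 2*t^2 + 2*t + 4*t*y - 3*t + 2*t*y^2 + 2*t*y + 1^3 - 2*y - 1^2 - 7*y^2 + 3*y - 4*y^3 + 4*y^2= -2*t^3 - 3*t^2 - t - 4*y^3 + y^2*(2*t - 3) + y*(4*t^2 + 6*t + 1)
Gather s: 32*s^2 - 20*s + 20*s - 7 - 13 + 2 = 32*s^2 - 18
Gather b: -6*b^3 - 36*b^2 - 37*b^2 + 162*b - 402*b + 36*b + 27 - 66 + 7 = -6*b^3 - 73*b^2 - 204*b - 32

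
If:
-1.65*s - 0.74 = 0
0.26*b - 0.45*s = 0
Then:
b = -0.78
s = -0.45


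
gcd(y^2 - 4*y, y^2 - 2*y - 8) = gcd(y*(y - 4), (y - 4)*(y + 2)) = y - 4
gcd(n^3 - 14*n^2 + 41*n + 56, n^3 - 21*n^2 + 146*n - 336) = n^2 - 15*n + 56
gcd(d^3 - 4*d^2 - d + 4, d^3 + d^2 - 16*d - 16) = d^2 - 3*d - 4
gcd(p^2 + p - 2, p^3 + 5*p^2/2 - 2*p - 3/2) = p - 1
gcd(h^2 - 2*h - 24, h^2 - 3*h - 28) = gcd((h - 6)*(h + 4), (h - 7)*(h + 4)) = h + 4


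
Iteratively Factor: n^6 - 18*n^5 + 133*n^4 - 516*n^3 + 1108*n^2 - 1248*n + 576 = (n - 2)*(n^5 - 16*n^4 + 101*n^3 - 314*n^2 + 480*n - 288) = (n - 4)*(n - 2)*(n^4 - 12*n^3 + 53*n^2 - 102*n + 72) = (n - 4)^2*(n - 2)*(n^3 - 8*n^2 + 21*n - 18) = (n - 4)^2*(n - 2)^2*(n^2 - 6*n + 9) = (n - 4)^2*(n - 3)*(n - 2)^2*(n - 3)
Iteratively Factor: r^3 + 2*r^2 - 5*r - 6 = (r + 1)*(r^2 + r - 6) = (r + 1)*(r + 3)*(r - 2)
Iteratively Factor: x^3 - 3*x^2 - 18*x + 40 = (x - 5)*(x^2 + 2*x - 8) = (x - 5)*(x - 2)*(x + 4)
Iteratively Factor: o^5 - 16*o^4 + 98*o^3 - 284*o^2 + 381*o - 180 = (o - 1)*(o^4 - 15*o^3 + 83*o^2 - 201*o + 180) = (o - 3)*(o - 1)*(o^3 - 12*o^2 + 47*o - 60) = (o - 3)^2*(o - 1)*(o^2 - 9*o + 20) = (o - 5)*(o - 3)^2*(o - 1)*(o - 4)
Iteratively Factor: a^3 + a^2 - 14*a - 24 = (a + 3)*(a^2 - 2*a - 8) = (a + 2)*(a + 3)*(a - 4)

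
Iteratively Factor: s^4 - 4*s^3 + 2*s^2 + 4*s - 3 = (s + 1)*(s^3 - 5*s^2 + 7*s - 3) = (s - 1)*(s + 1)*(s^2 - 4*s + 3) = (s - 3)*(s - 1)*(s + 1)*(s - 1)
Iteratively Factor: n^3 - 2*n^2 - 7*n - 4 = (n - 4)*(n^2 + 2*n + 1) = (n - 4)*(n + 1)*(n + 1)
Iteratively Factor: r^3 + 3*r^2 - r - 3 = (r - 1)*(r^2 + 4*r + 3) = (r - 1)*(r + 3)*(r + 1)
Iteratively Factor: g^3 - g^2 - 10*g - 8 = (g + 1)*(g^2 - 2*g - 8) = (g - 4)*(g + 1)*(g + 2)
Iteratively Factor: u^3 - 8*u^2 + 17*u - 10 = (u - 1)*(u^2 - 7*u + 10) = (u - 5)*(u - 1)*(u - 2)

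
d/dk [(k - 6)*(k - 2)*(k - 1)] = 3*k^2 - 18*k + 20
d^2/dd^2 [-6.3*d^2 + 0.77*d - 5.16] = -12.6000000000000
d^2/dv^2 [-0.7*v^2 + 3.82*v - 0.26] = -1.40000000000000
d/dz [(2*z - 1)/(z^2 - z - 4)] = (-2*z^2 + 2*z - 9)/(z^4 - 2*z^3 - 7*z^2 + 8*z + 16)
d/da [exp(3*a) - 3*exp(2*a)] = 3*(exp(a) - 2)*exp(2*a)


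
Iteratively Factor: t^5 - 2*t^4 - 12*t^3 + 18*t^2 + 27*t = (t + 3)*(t^4 - 5*t^3 + 3*t^2 + 9*t) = t*(t + 3)*(t^3 - 5*t^2 + 3*t + 9) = t*(t + 1)*(t + 3)*(t^2 - 6*t + 9) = t*(t - 3)*(t + 1)*(t + 3)*(t - 3)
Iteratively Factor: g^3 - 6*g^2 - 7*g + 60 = (g - 5)*(g^2 - g - 12) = (g - 5)*(g - 4)*(g + 3)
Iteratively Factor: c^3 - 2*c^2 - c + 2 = (c - 1)*(c^2 - c - 2) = (c - 1)*(c + 1)*(c - 2)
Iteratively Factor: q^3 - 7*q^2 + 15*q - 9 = (q - 1)*(q^2 - 6*q + 9) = (q - 3)*(q - 1)*(q - 3)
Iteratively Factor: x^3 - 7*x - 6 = (x + 1)*(x^2 - x - 6) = (x - 3)*(x + 1)*(x + 2)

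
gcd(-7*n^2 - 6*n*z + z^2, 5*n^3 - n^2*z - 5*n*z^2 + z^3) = n + z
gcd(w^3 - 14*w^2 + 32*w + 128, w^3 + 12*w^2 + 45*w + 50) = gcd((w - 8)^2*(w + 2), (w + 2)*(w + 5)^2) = w + 2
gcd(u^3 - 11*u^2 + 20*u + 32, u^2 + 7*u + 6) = u + 1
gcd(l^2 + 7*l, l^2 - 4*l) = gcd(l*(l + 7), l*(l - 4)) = l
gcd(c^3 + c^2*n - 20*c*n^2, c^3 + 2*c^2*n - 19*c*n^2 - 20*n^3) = c^2 + c*n - 20*n^2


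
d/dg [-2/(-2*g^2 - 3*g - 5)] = 2*(-4*g - 3)/(2*g^2 + 3*g + 5)^2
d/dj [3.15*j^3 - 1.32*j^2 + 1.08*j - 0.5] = 9.45*j^2 - 2.64*j + 1.08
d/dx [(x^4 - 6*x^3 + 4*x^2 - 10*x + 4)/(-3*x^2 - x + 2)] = (-6*x^5 + 15*x^4 + 20*x^3 - 70*x^2 + 40*x - 16)/(9*x^4 + 6*x^3 - 11*x^2 - 4*x + 4)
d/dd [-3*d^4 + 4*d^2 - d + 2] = -12*d^3 + 8*d - 1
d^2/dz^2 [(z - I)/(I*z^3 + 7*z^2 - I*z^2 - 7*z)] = 2*(z*(I*z^2 + 7*z - I*z - 7)*(-3*I*z^2 - 14*z + 2*I*z - (z - I)*(3*I*z + 7 - I) + 7) + (z - I)*(3*I*z^2 + 14*z - 2*I*z - 7)^2)/(z^3*(I*z^2 + 7*z - I*z - 7)^3)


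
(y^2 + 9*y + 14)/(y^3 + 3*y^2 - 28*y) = (y + 2)/(y*(y - 4))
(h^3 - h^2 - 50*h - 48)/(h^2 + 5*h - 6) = (h^2 - 7*h - 8)/(h - 1)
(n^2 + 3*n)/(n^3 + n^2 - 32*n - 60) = n*(n + 3)/(n^3 + n^2 - 32*n - 60)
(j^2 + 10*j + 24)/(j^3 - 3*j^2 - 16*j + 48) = (j + 6)/(j^2 - 7*j + 12)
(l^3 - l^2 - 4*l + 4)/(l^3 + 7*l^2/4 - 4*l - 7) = 4*(l - 1)/(4*l + 7)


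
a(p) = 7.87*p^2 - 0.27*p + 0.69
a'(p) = 15.74*p - 0.27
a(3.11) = 75.97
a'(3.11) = 48.68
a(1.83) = 26.55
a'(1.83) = 28.53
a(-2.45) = 48.59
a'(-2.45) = -38.83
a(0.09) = 0.73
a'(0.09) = 1.15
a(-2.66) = 57.09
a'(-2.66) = -42.14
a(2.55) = 51.18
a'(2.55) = 39.87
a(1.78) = 25.14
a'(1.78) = 27.75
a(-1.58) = 20.76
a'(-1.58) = -25.14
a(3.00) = 70.71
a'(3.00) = 46.95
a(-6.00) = 285.63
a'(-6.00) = -94.71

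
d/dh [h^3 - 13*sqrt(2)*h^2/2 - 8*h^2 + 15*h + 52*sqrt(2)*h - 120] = 3*h^2 - 13*sqrt(2)*h - 16*h + 15 + 52*sqrt(2)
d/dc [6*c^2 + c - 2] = 12*c + 1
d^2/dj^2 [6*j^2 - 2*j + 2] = 12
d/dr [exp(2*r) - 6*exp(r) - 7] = 2*(exp(r) - 3)*exp(r)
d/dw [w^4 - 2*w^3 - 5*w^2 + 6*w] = 4*w^3 - 6*w^2 - 10*w + 6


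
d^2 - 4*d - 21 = (d - 7)*(d + 3)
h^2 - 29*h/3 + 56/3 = (h - 7)*(h - 8/3)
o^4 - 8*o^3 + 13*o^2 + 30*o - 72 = (o - 4)*(o - 3)^2*(o + 2)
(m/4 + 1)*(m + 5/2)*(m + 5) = m^3/4 + 23*m^2/8 + 85*m/8 + 25/2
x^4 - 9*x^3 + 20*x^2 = x^2*(x - 5)*(x - 4)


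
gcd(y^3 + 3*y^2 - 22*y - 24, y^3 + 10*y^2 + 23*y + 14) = y + 1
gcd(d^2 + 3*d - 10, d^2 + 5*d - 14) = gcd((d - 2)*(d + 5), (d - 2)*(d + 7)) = d - 2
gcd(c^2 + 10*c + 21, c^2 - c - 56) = c + 7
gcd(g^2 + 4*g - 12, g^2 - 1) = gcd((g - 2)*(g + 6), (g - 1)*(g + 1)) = 1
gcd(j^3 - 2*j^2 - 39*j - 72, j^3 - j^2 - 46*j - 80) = j - 8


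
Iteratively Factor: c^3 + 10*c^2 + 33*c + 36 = (c + 3)*(c^2 + 7*c + 12) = (c + 3)*(c + 4)*(c + 3)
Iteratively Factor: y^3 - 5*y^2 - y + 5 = (y + 1)*(y^2 - 6*y + 5) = (y - 1)*(y + 1)*(y - 5)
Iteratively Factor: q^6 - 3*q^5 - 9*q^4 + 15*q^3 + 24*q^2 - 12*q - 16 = (q + 2)*(q^5 - 5*q^4 + q^3 + 13*q^2 - 2*q - 8) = (q - 1)*(q + 2)*(q^4 - 4*q^3 - 3*q^2 + 10*q + 8) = (q - 1)*(q + 1)*(q + 2)*(q^3 - 5*q^2 + 2*q + 8) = (q - 4)*(q - 1)*(q + 1)*(q + 2)*(q^2 - q - 2) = (q - 4)*(q - 1)*(q + 1)^2*(q + 2)*(q - 2)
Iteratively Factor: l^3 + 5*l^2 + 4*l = (l + 1)*(l^2 + 4*l) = (l + 1)*(l + 4)*(l)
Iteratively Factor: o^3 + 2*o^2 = (o + 2)*(o^2) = o*(o + 2)*(o)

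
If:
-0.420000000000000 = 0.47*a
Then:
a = -0.89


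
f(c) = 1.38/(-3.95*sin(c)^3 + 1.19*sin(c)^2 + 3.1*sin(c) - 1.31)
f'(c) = 1.38*(11.85*sin(c)^2*cos(c) - 2.38*sin(c)*cos(c) - 3.1*cos(c))/(-3.95*sin(c)^3 + 1.19*sin(c)^2 + 3.1*sin(c) - 1.31)^2 = (16.353*sin(c)^2 - 3.2844*sin(c) - 4.278)*cos(c)/(3.95*sin(c)^3 - 1.19*sin(c)^2 - 3.1*sin(c) + 1.31)^2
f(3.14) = -1.06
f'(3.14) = 2.51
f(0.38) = -6.97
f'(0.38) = -76.90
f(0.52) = 34.88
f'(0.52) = -1038.25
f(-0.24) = -0.72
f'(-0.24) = -0.67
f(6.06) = -0.73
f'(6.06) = -0.75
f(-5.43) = 116.32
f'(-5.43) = 11815.70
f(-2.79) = -0.67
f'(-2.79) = 0.26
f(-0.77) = -0.89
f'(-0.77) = 1.75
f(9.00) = -12.92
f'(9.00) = 227.98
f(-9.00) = -0.65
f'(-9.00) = 0.03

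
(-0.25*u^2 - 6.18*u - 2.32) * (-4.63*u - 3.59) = 1.1575*u^3 + 29.5109*u^2 + 32.9278*u + 8.3288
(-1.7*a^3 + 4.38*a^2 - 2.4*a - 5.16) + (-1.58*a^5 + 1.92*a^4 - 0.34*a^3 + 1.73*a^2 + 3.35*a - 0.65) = -1.58*a^5 + 1.92*a^4 - 2.04*a^3 + 6.11*a^2 + 0.95*a - 5.81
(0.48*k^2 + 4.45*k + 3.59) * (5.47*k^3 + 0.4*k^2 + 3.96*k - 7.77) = 2.6256*k^5 + 24.5335*k^4 + 23.3181*k^3 + 15.3284*k^2 - 20.3601*k - 27.8943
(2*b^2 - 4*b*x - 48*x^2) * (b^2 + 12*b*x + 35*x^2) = 2*b^4 + 20*b^3*x - 26*b^2*x^2 - 716*b*x^3 - 1680*x^4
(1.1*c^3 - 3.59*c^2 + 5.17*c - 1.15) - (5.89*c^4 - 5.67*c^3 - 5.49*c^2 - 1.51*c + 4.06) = -5.89*c^4 + 6.77*c^3 + 1.9*c^2 + 6.68*c - 5.21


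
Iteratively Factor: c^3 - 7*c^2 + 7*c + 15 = (c - 5)*(c^2 - 2*c - 3) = (c - 5)*(c + 1)*(c - 3)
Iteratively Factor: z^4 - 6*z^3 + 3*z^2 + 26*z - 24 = (z - 1)*(z^3 - 5*z^2 - 2*z + 24) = (z - 4)*(z - 1)*(z^2 - z - 6) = (z - 4)*(z - 3)*(z - 1)*(z + 2)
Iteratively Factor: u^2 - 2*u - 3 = (u + 1)*(u - 3)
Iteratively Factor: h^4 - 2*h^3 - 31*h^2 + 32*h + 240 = (h + 3)*(h^3 - 5*h^2 - 16*h + 80) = (h - 4)*(h + 3)*(h^2 - h - 20) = (h - 4)*(h + 3)*(h + 4)*(h - 5)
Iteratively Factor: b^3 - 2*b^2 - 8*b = (b)*(b^2 - 2*b - 8) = b*(b - 4)*(b + 2)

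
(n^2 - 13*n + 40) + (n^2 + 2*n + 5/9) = 2*n^2 - 11*n + 365/9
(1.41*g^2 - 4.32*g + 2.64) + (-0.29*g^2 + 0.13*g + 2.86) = 1.12*g^2 - 4.19*g + 5.5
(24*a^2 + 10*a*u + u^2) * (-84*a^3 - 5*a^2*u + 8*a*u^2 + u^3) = -2016*a^5 - 960*a^4*u + 58*a^3*u^2 + 99*a^2*u^3 + 18*a*u^4 + u^5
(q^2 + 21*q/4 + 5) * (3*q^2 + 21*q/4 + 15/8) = 3*q^4 + 21*q^3 + 711*q^2/16 + 1155*q/32 + 75/8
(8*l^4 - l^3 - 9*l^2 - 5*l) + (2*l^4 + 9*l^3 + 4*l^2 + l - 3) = 10*l^4 + 8*l^3 - 5*l^2 - 4*l - 3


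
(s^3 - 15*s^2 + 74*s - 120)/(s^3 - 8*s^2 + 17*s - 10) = (s^2 - 10*s + 24)/(s^2 - 3*s + 2)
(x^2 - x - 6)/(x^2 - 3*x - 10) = (x - 3)/(x - 5)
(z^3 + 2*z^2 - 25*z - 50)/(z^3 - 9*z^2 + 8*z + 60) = (z + 5)/(z - 6)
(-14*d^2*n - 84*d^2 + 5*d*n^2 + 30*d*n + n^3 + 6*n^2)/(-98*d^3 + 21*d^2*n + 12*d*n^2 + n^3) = (n + 6)/(7*d + n)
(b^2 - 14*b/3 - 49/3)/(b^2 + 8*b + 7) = (3*b^2 - 14*b - 49)/(3*(b^2 + 8*b + 7))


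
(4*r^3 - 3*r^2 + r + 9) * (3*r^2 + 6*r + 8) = 12*r^5 + 15*r^4 + 17*r^3 + 9*r^2 + 62*r + 72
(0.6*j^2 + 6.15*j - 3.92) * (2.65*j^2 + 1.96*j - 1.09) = 1.59*j^4 + 17.4735*j^3 + 1.012*j^2 - 14.3867*j + 4.2728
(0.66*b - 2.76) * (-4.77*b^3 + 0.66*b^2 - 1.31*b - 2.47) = -3.1482*b^4 + 13.6008*b^3 - 2.6862*b^2 + 1.9854*b + 6.8172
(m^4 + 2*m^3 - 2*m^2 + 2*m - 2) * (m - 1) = m^5 + m^4 - 4*m^3 + 4*m^2 - 4*m + 2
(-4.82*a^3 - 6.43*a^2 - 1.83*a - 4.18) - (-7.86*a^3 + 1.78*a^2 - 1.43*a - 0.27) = 3.04*a^3 - 8.21*a^2 - 0.4*a - 3.91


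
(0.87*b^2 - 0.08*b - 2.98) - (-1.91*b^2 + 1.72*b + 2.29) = 2.78*b^2 - 1.8*b - 5.27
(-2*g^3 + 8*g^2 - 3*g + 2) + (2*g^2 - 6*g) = -2*g^3 + 10*g^2 - 9*g + 2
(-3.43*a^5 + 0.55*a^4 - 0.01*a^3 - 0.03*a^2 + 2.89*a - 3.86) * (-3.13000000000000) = 10.7359*a^5 - 1.7215*a^4 + 0.0313*a^3 + 0.0939*a^2 - 9.0457*a + 12.0818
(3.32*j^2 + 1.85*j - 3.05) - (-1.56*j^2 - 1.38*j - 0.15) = 4.88*j^2 + 3.23*j - 2.9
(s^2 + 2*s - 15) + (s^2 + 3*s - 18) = 2*s^2 + 5*s - 33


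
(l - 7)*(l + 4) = l^2 - 3*l - 28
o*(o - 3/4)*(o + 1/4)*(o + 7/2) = o^4 + 3*o^3 - 31*o^2/16 - 21*o/32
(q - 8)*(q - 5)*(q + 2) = q^3 - 11*q^2 + 14*q + 80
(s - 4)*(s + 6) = s^2 + 2*s - 24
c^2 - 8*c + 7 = (c - 7)*(c - 1)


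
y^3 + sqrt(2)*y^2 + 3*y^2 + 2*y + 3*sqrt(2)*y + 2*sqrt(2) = (y + 1)*(y + 2)*(y + sqrt(2))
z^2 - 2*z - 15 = (z - 5)*(z + 3)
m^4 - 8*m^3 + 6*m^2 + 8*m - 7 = (m - 7)*(m - 1)^2*(m + 1)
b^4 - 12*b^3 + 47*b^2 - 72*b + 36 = (b - 6)*(b - 3)*(b - 2)*(b - 1)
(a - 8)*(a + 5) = a^2 - 3*a - 40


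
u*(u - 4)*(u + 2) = u^3 - 2*u^2 - 8*u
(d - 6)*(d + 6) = d^2 - 36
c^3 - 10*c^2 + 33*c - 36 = (c - 4)*(c - 3)^2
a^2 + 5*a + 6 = (a + 2)*(a + 3)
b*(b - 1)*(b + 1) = b^3 - b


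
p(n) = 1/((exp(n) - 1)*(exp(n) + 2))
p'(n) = -exp(n)/((exp(n) - 1)*(exp(n) + 2)^2) - exp(n)/((exp(n) - 1)^2*(exp(n) + 2))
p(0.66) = 0.27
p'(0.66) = -0.70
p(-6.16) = -0.50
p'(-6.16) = -0.00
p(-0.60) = -0.87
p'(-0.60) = -0.87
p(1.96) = 0.02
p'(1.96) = -0.04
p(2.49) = 0.01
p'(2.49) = -0.01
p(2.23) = 0.01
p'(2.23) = -0.02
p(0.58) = 0.34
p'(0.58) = -0.92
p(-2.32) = -0.53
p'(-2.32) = -0.03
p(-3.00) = -0.51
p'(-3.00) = -0.01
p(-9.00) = -0.50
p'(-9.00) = 0.00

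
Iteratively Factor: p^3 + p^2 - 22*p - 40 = (p + 4)*(p^2 - 3*p - 10) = (p + 2)*(p + 4)*(p - 5)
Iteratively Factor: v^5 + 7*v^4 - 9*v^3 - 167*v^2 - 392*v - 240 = (v - 5)*(v^4 + 12*v^3 + 51*v^2 + 88*v + 48) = (v - 5)*(v + 1)*(v^3 + 11*v^2 + 40*v + 48) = (v - 5)*(v + 1)*(v + 4)*(v^2 + 7*v + 12) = (v - 5)*(v + 1)*(v + 4)^2*(v + 3)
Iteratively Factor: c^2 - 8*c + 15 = (c - 5)*(c - 3)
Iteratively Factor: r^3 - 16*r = (r + 4)*(r^2 - 4*r) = r*(r + 4)*(r - 4)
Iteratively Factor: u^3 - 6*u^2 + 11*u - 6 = (u - 3)*(u^2 - 3*u + 2) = (u - 3)*(u - 2)*(u - 1)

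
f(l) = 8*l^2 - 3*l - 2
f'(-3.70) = -62.20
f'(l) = 16*l - 3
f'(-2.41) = -41.56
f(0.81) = 0.82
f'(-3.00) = -51.00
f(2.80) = 52.32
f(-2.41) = 51.69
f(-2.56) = 58.11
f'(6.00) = 93.00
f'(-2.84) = -48.44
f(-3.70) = 118.62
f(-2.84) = 71.04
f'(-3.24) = -54.84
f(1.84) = 19.56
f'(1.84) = 26.44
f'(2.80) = 41.80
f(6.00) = 268.00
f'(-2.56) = -43.96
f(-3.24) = 91.70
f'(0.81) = 9.96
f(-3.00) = 79.00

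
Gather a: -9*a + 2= 2 - 9*a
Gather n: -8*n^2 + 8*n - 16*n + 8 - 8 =-8*n^2 - 8*n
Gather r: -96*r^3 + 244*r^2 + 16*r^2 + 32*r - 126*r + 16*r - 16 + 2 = -96*r^3 + 260*r^2 - 78*r - 14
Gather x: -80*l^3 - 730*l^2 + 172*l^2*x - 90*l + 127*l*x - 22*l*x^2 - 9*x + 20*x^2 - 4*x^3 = -80*l^3 - 730*l^2 - 90*l - 4*x^3 + x^2*(20 - 22*l) + x*(172*l^2 + 127*l - 9)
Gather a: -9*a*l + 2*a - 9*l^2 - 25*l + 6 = a*(2 - 9*l) - 9*l^2 - 25*l + 6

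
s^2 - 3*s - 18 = (s - 6)*(s + 3)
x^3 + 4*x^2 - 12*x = x*(x - 2)*(x + 6)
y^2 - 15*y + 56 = (y - 8)*(y - 7)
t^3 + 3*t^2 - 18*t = t*(t - 3)*(t + 6)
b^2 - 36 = (b - 6)*(b + 6)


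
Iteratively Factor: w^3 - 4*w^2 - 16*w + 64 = (w + 4)*(w^2 - 8*w + 16) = (w - 4)*(w + 4)*(w - 4)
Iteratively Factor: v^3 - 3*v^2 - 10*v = (v + 2)*(v^2 - 5*v) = v*(v + 2)*(v - 5)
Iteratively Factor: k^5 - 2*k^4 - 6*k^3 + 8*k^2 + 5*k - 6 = (k - 3)*(k^4 + k^3 - 3*k^2 - k + 2) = (k - 3)*(k - 1)*(k^3 + 2*k^2 - k - 2) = (k - 3)*(k - 1)*(k + 2)*(k^2 - 1) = (k - 3)*(k - 1)^2*(k + 2)*(k + 1)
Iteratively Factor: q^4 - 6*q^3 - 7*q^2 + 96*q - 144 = (q - 3)*(q^3 - 3*q^2 - 16*q + 48) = (q - 4)*(q - 3)*(q^2 + q - 12) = (q - 4)*(q - 3)^2*(q + 4)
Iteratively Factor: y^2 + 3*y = (y + 3)*(y)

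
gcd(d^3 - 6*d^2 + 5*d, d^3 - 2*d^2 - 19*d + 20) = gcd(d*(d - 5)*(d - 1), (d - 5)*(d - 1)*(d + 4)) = d^2 - 6*d + 5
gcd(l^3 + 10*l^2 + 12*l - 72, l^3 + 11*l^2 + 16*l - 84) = l^2 + 4*l - 12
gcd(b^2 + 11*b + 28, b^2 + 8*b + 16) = b + 4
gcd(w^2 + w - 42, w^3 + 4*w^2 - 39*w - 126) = w^2 + w - 42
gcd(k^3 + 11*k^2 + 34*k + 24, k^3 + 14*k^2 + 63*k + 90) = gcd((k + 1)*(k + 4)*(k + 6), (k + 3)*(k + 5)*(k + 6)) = k + 6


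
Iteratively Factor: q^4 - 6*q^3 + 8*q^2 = (q - 4)*(q^3 - 2*q^2) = q*(q - 4)*(q^2 - 2*q) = q^2*(q - 4)*(q - 2)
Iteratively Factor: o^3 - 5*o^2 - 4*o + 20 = (o + 2)*(o^2 - 7*o + 10) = (o - 5)*(o + 2)*(o - 2)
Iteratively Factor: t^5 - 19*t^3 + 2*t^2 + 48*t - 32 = (t - 1)*(t^4 + t^3 - 18*t^2 - 16*t + 32) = (t - 1)*(t + 2)*(t^3 - t^2 - 16*t + 16) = (t - 4)*(t - 1)*(t + 2)*(t^2 + 3*t - 4) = (t - 4)*(t - 1)^2*(t + 2)*(t + 4)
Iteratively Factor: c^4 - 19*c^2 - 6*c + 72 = (c - 2)*(c^3 + 2*c^2 - 15*c - 36) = (c - 2)*(c + 3)*(c^2 - c - 12) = (c - 4)*(c - 2)*(c + 3)*(c + 3)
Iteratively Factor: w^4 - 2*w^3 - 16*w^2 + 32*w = (w - 4)*(w^3 + 2*w^2 - 8*w) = (w - 4)*(w - 2)*(w^2 + 4*w) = w*(w - 4)*(w - 2)*(w + 4)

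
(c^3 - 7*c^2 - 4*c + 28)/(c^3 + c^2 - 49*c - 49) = (c^2 - 4)/(c^2 + 8*c + 7)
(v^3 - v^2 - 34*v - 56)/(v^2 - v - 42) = (v^2 + 6*v + 8)/(v + 6)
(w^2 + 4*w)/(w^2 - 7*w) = (w + 4)/(w - 7)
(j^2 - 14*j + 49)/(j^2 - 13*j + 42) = (j - 7)/(j - 6)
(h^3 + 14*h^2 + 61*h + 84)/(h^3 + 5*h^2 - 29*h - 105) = (h + 4)/(h - 5)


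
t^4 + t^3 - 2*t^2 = t^2*(t - 1)*(t + 2)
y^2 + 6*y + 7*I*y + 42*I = (y + 6)*(y + 7*I)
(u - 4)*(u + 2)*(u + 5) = u^3 + 3*u^2 - 18*u - 40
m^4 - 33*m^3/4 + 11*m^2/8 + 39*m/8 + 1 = (m - 8)*(m - 1)*(m + 1/4)*(m + 1/2)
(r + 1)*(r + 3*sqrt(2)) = r^2 + r + 3*sqrt(2)*r + 3*sqrt(2)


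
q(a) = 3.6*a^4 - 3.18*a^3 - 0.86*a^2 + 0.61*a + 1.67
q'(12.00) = 23489.41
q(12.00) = 69039.71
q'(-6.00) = -3442.91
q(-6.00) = 5319.53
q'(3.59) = 537.75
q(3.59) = 443.61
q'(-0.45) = -1.86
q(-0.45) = 1.66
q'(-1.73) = -99.53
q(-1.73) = 46.75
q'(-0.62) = -5.42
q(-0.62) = 2.25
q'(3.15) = 350.62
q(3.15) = 250.11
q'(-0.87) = -14.60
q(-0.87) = 4.64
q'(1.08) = 5.76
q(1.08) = 2.22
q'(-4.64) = -1635.32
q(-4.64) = 1966.68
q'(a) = 14.4*a^3 - 9.54*a^2 - 1.72*a + 0.61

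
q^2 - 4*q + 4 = (q - 2)^2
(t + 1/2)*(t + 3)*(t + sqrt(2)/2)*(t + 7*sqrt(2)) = t^4 + 7*t^3/2 + 15*sqrt(2)*t^3/2 + 17*t^2/2 + 105*sqrt(2)*t^2/4 + 45*sqrt(2)*t/4 + 49*t/2 + 21/2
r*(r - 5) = r^2 - 5*r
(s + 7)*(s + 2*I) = s^2 + 7*s + 2*I*s + 14*I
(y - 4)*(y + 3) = y^2 - y - 12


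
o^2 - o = o*(o - 1)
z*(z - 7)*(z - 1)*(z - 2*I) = z^4 - 8*z^3 - 2*I*z^3 + 7*z^2 + 16*I*z^2 - 14*I*z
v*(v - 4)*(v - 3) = v^3 - 7*v^2 + 12*v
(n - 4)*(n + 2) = n^2 - 2*n - 8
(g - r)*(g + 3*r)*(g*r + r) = g^3*r + 2*g^2*r^2 + g^2*r - 3*g*r^3 + 2*g*r^2 - 3*r^3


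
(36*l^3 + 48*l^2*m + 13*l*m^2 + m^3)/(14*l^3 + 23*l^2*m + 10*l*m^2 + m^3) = (36*l^2 + 12*l*m + m^2)/(14*l^2 + 9*l*m + m^2)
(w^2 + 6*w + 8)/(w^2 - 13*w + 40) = (w^2 + 6*w + 8)/(w^2 - 13*w + 40)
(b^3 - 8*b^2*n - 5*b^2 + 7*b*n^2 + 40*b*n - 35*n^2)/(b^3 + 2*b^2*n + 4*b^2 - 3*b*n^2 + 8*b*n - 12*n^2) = (b^2 - 7*b*n - 5*b + 35*n)/(b^2 + 3*b*n + 4*b + 12*n)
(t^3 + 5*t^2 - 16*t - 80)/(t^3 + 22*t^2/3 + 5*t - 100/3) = 3*(t - 4)/(3*t - 5)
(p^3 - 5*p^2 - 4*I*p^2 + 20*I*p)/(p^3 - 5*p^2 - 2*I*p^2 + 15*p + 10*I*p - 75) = p*(p - 4*I)/(p^2 - 2*I*p + 15)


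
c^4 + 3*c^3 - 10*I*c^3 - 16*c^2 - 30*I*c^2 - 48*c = c*(c + 3)*(c - 8*I)*(c - 2*I)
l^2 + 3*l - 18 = (l - 3)*(l + 6)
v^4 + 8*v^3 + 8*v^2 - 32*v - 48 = (v - 2)*(v + 2)^2*(v + 6)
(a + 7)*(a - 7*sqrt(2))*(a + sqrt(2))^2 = a^4 - 5*sqrt(2)*a^3 + 7*a^3 - 35*sqrt(2)*a^2 - 26*a^2 - 182*a - 14*sqrt(2)*a - 98*sqrt(2)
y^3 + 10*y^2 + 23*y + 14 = (y + 1)*(y + 2)*(y + 7)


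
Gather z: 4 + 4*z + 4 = 4*z + 8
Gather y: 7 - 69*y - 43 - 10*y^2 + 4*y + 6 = -10*y^2 - 65*y - 30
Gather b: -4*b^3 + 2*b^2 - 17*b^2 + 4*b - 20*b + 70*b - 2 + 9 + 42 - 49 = -4*b^3 - 15*b^2 + 54*b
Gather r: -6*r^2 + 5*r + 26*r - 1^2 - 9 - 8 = -6*r^2 + 31*r - 18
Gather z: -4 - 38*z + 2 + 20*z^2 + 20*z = 20*z^2 - 18*z - 2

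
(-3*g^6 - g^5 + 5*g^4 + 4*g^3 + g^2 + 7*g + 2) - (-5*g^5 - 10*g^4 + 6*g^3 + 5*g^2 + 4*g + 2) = -3*g^6 + 4*g^5 + 15*g^4 - 2*g^3 - 4*g^2 + 3*g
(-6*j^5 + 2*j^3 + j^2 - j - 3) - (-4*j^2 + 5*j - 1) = -6*j^5 + 2*j^3 + 5*j^2 - 6*j - 2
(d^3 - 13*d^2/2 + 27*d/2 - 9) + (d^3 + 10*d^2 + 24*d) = 2*d^3 + 7*d^2/2 + 75*d/2 - 9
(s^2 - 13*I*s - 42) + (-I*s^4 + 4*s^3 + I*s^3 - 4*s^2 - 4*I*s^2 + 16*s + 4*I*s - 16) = -I*s^4 + 4*s^3 + I*s^3 - 3*s^2 - 4*I*s^2 + 16*s - 9*I*s - 58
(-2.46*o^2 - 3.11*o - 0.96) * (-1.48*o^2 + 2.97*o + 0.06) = 3.6408*o^4 - 2.7034*o^3 - 7.9635*o^2 - 3.0378*o - 0.0576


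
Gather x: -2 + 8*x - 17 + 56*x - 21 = 64*x - 40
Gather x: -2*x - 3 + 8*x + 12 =6*x + 9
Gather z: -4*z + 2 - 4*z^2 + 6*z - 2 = -4*z^2 + 2*z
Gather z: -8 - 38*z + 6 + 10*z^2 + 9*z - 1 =10*z^2 - 29*z - 3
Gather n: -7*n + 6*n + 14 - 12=2 - n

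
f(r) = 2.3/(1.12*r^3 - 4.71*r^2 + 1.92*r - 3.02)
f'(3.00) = -0.10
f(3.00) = -0.24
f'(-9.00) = -0.00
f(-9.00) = -0.00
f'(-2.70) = -0.03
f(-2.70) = -0.04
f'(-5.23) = -0.00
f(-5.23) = -0.01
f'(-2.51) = -0.04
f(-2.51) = -0.04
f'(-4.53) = -0.01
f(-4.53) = -0.01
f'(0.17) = -0.12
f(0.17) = -0.81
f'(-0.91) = -0.34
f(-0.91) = -0.24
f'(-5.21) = -0.00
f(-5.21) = -0.01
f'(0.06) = -0.37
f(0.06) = -0.79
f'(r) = 2.3*(-3.36*r^2 + 9.42*r - 1.92)/(1.12*r^3 - 4.71*r^2 + 1.92*r - 3.02)^2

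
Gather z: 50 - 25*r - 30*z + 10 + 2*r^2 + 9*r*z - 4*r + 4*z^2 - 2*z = 2*r^2 - 29*r + 4*z^2 + z*(9*r - 32) + 60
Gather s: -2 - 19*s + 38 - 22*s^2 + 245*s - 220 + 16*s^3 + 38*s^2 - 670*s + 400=16*s^3 + 16*s^2 - 444*s + 216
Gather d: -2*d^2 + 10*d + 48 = -2*d^2 + 10*d + 48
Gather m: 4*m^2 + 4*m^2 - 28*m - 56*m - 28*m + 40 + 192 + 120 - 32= 8*m^2 - 112*m + 320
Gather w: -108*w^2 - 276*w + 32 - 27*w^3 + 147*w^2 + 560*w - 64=-27*w^3 + 39*w^2 + 284*w - 32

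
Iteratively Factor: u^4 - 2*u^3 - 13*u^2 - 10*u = (u + 1)*(u^3 - 3*u^2 - 10*u) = (u + 1)*(u + 2)*(u^2 - 5*u) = (u - 5)*(u + 1)*(u + 2)*(u)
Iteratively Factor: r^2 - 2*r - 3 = (r + 1)*(r - 3)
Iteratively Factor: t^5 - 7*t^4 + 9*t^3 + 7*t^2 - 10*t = (t + 1)*(t^4 - 8*t^3 + 17*t^2 - 10*t) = t*(t + 1)*(t^3 - 8*t^2 + 17*t - 10) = t*(t - 1)*(t + 1)*(t^2 - 7*t + 10) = t*(t - 2)*(t - 1)*(t + 1)*(t - 5)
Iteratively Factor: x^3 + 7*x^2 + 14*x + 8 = (x + 2)*(x^2 + 5*x + 4) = (x + 1)*(x + 2)*(x + 4)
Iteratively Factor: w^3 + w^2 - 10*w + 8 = (w - 2)*(w^2 + 3*w - 4) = (w - 2)*(w - 1)*(w + 4)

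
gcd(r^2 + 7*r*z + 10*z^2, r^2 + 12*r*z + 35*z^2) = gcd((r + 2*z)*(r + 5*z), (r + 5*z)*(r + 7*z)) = r + 5*z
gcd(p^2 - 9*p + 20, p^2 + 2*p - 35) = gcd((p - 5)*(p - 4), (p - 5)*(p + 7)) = p - 5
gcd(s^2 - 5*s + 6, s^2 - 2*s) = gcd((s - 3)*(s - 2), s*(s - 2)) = s - 2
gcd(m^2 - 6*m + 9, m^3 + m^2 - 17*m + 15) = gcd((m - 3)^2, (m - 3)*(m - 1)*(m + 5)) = m - 3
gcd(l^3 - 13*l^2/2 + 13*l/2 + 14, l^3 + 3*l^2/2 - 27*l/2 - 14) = l^2 - 5*l/2 - 7/2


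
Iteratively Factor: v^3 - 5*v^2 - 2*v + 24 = (v - 4)*(v^2 - v - 6) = (v - 4)*(v - 3)*(v + 2)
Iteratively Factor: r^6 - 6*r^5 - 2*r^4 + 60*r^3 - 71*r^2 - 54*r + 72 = (r - 2)*(r^5 - 4*r^4 - 10*r^3 + 40*r^2 + 9*r - 36) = (r - 2)*(r + 1)*(r^4 - 5*r^3 - 5*r^2 + 45*r - 36) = (r - 3)*(r - 2)*(r + 1)*(r^3 - 2*r^2 - 11*r + 12) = (r - 4)*(r - 3)*(r - 2)*(r + 1)*(r^2 + 2*r - 3) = (r - 4)*(r - 3)*(r - 2)*(r + 1)*(r + 3)*(r - 1)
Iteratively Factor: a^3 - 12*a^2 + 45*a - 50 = (a - 2)*(a^2 - 10*a + 25) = (a - 5)*(a - 2)*(a - 5)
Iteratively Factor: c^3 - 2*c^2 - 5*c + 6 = (c - 1)*(c^2 - c - 6) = (c - 3)*(c - 1)*(c + 2)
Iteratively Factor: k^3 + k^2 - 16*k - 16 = (k - 4)*(k^2 + 5*k + 4) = (k - 4)*(k + 4)*(k + 1)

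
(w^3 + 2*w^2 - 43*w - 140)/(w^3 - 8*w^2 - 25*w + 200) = (w^2 - 3*w - 28)/(w^2 - 13*w + 40)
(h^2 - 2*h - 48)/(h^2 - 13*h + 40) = (h + 6)/(h - 5)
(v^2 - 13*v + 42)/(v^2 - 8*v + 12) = (v - 7)/(v - 2)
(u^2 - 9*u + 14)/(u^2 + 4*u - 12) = (u - 7)/(u + 6)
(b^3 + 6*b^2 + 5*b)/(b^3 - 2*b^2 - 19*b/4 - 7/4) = 4*b*(b + 5)/(4*b^2 - 12*b - 7)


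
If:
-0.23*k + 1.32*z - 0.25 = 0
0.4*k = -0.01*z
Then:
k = -0.00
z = 0.19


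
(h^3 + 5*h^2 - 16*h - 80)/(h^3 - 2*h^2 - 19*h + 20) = (h^2 + h - 20)/(h^2 - 6*h + 5)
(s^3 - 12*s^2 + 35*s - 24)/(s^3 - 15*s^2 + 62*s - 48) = (s - 3)/(s - 6)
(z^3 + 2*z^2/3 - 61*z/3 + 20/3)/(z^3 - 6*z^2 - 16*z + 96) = (3*z^2 + 14*z - 5)/(3*(z^2 - 2*z - 24))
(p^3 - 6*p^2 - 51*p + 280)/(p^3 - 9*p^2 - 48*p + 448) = (p - 5)/(p - 8)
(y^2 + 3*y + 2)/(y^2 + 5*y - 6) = (y^2 + 3*y + 2)/(y^2 + 5*y - 6)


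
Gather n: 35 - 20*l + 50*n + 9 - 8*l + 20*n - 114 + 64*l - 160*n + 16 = 36*l - 90*n - 54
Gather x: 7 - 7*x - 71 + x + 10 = -6*x - 54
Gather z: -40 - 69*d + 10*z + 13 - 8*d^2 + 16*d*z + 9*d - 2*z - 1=-8*d^2 - 60*d + z*(16*d + 8) - 28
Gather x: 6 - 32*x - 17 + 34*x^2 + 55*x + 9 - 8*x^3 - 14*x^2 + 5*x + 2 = -8*x^3 + 20*x^2 + 28*x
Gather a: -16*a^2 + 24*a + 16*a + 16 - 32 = -16*a^2 + 40*a - 16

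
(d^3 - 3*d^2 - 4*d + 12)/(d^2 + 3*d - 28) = (d^3 - 3*d^2 - 4*d + 12)/(d^2 + 3*d - 28)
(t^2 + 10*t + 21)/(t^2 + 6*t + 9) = (t + 7)/(t + 3)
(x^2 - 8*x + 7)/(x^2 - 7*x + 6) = (x - 7)/(x - 6)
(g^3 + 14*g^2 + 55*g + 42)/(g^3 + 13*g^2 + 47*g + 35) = (g + 6)/(g + 5)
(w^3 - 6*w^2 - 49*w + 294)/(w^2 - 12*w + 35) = (w^2 + w - 42)/(w - 5)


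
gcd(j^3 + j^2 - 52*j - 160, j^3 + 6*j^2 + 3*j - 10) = j + 5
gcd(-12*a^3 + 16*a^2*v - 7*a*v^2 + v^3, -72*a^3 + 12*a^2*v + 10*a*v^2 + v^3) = -2*a + v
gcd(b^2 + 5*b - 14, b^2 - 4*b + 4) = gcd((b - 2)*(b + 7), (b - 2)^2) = b - 2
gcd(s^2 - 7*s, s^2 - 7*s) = s^2 - 7*s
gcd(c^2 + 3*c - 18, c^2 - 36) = c + 6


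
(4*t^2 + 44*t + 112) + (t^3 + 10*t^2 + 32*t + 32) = t^3 + 14*t^2 + 76*t + 144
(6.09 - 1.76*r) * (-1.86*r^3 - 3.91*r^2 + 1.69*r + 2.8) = 3.2736*r^4 - 4.4458*r^3 - 26.7863*r^2 + 5.3641*r + 17.052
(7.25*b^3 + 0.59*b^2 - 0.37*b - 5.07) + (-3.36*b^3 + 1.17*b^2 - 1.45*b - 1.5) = 3.89*b^3 + 1.76*b^2 - 1.82*b - 6.57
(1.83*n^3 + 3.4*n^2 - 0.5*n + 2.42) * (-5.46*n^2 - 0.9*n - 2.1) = -9.9918*n^5 - 20.211*n^4 - 4.173*n^3 - 19.9032*n^2 - 1.128*n - 5.082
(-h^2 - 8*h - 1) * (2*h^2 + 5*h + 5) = -2*h^4 - 21*h^3 - 47*h^2 - 45*h - 5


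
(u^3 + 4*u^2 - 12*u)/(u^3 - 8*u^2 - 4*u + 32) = u*(u + 6)/(u^2 - 6*u - 16)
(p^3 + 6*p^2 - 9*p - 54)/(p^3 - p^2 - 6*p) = (p^2 + 9*p + 18)/(p*(p + 2))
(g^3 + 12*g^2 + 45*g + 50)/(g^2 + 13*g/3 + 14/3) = 3*(g^2 + 10*g + 25)/(3*g + 7)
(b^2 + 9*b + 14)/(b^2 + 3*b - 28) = (b + 2)/(b - 4)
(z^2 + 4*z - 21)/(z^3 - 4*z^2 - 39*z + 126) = (z + 7)/(z^2 - z - 42)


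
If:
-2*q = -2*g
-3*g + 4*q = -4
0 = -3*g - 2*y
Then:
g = -4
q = -4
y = 6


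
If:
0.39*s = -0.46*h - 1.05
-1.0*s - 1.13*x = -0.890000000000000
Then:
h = 0.95804347826087*x - 3.03717391304348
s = 0.89 - 1.13*x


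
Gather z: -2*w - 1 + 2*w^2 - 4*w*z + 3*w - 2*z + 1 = 2*w^2 + w + z*(-4*w - 2)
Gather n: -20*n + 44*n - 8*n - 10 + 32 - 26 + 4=16*n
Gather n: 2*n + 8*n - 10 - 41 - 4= 10*n - 55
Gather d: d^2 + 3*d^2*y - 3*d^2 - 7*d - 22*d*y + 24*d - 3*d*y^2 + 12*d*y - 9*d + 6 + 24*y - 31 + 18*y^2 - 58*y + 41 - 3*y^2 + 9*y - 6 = d^2*(3*y - 2) + d*(-3*y^2 - 10*y + 8) + 15*y^2 - 25*y + 10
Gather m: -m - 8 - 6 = -m - 14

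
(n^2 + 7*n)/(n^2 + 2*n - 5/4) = 4*n*(n + 7)/(4*n^2 + 8*n - 5)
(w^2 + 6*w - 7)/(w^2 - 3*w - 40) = (-w^2 - 6*w + 7)/(-w^2 + 3*w + 40)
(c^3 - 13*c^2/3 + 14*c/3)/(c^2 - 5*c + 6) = c*(3*c - 7)/(3*(c - 3))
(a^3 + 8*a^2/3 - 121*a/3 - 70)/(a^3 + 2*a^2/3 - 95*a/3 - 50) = (a + 7)/(a + 5)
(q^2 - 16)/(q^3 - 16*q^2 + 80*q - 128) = (q + 4)/(q^2 - 12*q + 32)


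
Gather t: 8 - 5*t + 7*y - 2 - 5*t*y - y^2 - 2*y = t*(-5*y - 5) - y^2 + 5*y + 6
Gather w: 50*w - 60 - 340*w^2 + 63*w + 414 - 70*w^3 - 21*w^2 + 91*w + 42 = -70*w^3 - 361*w^2 + 204*w + 396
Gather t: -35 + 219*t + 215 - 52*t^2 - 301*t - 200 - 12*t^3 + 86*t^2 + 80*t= -12*t^3 + 34*t^2 - 2*t - 20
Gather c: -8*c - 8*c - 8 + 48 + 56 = 96 - 16*c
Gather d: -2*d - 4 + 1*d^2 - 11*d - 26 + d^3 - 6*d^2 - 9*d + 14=d^3 - 5*d^2 - 22*d - 16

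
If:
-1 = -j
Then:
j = 1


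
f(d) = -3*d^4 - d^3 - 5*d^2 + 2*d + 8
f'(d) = -12*d^3 - 3*d^2 - 10*d + 2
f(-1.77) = -35.10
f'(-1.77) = 76.84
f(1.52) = -20.04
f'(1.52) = -62.27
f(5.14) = -2343.60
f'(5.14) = -1758.22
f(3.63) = -619.35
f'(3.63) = -647.82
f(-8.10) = -12718.83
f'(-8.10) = 6263.46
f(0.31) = 8.08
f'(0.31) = -1.75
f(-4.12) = -879.57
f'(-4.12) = 831.49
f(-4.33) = -1067.79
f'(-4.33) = 963.25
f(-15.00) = -149647.00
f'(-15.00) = 39977.00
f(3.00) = -301.00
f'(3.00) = -379.00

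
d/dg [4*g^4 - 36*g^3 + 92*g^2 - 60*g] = 16*g^3 - 108*g^2 + 184*g - 60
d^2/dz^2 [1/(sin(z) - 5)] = (-5*sin(z) + cos(z)^2 + 1)/(sin(z) - 5)^3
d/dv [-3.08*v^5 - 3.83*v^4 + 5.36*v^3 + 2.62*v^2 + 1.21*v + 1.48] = -15.4*v^4 - 15.32*v^3 + 16.08*v^2 + 5.24*v + 1.21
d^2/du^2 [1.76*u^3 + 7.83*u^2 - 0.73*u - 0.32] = 10.56*u + 15.66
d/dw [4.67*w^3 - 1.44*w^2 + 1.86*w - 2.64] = 14.01*w^2 - 2.88*w + 1.86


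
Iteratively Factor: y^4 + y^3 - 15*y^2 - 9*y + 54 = (y - 3)*(y^3 + 4*y^2 - 3*y - 18) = (y - 3)*(y + 3)*(y^2 + y - 6) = (y - 3)*(y - 2)*(y + 3)*(y + 3)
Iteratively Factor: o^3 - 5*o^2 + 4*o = (o)*(o^2 - 5*o + 4) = o*(o - 4)*(o - 1)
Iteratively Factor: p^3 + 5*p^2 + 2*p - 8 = (p + 4)*(p^2 + p - 2) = (p + 2)*(p + 4)*(p - 1)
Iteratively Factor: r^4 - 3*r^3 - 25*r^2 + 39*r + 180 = (r + 3)*(r^3 - 6*r^2 - 7*r + 60) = (r - 4)*(r + 3)*(r^2 - 2*r - 15) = (r - 5)*(r - 4)*(r + 3)*(r + 3)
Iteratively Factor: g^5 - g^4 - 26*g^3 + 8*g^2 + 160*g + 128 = (g - 4)*(g^4 + 3*g^3 - 14*g^2 - 48*g - 32) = (g - 4)*(g + 2)*(g^3 + g^2 - 16*g - 16) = (g - 4)^2*(g + 2)*(g^2 + 5*g + 4) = (g - 4)^2*(g + 1)*(g + 2)*(g + 4)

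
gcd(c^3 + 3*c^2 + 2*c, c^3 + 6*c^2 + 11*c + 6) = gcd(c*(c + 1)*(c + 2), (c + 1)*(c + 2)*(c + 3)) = c^2 + 3*c + 2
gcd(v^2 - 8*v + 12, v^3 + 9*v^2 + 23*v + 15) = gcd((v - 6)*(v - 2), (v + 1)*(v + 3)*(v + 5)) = 1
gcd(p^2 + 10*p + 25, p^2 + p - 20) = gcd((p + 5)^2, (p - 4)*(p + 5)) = p + 5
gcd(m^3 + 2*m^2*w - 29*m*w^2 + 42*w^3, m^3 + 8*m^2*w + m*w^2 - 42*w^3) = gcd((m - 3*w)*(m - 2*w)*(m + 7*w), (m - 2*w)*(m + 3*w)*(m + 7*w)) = -m^2 - 5*m*w + 14*w^2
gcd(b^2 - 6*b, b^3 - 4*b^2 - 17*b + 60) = 1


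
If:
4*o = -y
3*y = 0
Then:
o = 0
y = 0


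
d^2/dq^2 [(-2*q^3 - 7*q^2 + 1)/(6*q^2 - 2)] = 2*(-3*q^3 - 18*q^2 - 3*q - 2)/(27*q^6 - 27*q^4 + 9*q^2 - 1)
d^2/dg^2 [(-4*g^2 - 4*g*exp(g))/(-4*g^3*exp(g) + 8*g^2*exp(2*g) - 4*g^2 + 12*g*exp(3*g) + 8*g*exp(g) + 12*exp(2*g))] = (g^5*exp(g) - 9*g^4*exp(2*g) + 2*g^4*exp(g) - g^4 + 36*g^3*exp(3*g) - 18*g^3*exp(2*g) + 8*g^3*exp(g) - 2*g^3 + 27*g^2*exp(2*g) + 3*g^2 - 54*g*exp(2*g) + 27*g*exp(g) - 6*g - 18*exp(2*g) - 18*exp(g) + 6)*exp(g)/(g^6*exp(3*g) - 9*g^5*exp(4*g) + 3*g^5*exp(2*g) + 27*g^4*exp(5*g) - 27*g^4*exp(3*g) + 3*g^4*exp(g) - 27*g^3*exp(6*g) + 81*g^3*exp(4*g) - 27*g^3*exp(2*g) + g^3 - 81*g^2*exp(5*g) + 81*g^2*exp(3*g) - 9*g^2*exp(g) - 81*g*exp(4*g) + 27*g*exp(2*g) - 27*exp(3*g))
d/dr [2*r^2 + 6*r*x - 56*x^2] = 4*r + 6*x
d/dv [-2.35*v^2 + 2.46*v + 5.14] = 2.46 - 4.7*v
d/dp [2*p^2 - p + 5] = 4*p - 1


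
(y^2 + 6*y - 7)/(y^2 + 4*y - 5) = (y + 7)/(y + 5)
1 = 1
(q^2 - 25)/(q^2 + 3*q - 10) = (q - 5)/(q - 2)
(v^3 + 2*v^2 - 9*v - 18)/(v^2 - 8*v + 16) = (v^3 + 2*v^2 - 9*v - 18)/(v^2 - 8*v + 16)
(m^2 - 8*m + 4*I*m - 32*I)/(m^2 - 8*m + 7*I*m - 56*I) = (m + 4*I)/(m + 7*I)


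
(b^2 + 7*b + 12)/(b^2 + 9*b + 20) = (b + 3)/(b + 5)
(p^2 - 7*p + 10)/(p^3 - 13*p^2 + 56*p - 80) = (p - 2)/(p^2 - 8*p + 16)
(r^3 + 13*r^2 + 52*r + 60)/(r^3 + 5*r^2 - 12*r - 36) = (r + 5)/(r - 3)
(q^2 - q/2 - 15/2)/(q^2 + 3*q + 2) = (2*q^2 - q - 15)/(2*(q^2 + 3*q + 2))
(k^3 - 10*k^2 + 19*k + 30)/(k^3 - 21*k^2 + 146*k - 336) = (k^2 - 4*k - 5)/(k^2 - 15*k + 56)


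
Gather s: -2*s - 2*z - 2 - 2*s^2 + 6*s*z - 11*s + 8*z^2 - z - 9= -2*s^2 + s*(6*z - 13) + 8*z^2 - 3*z - 11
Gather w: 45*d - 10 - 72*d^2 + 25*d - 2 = -72*d^2 + 70*d - 12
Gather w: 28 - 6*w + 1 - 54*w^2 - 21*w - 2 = -54*w^2 - 27*w + 27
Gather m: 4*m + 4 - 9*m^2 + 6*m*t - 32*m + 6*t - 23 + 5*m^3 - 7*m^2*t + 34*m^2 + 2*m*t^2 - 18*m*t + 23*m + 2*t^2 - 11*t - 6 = 5*m^3 + m^2*(25 - 7*t) + m*(2*t^2 - 12*t - 5) + 2*t^2 - 5*t - 25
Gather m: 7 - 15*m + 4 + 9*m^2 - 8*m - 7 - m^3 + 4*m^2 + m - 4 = -m^3 + 13*m^2 - 22*m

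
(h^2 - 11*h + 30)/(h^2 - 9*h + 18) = (h - 5)/(h - 3)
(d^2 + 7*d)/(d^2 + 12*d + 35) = d/(d + 5)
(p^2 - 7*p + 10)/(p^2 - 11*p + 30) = (p - 2)/(p - 6)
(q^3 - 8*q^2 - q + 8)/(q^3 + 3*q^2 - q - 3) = (q - 8)/(q + 3)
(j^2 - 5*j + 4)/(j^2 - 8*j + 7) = (j - 4)/(j - 7)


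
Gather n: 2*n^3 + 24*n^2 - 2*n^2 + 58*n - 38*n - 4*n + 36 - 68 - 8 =2*n^3 + 22*n^2 + 16*n - 40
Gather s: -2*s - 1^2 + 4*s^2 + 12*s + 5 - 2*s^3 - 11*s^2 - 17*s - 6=-2*s^3 - 7*s^2 - 7*s - 2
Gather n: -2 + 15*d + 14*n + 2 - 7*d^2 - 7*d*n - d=-7*d^2 + 14*d + n*(14 - 7*d)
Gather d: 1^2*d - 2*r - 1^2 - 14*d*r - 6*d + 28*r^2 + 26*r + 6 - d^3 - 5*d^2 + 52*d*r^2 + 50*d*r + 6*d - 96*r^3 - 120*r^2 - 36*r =-d^3 - 5*d^2 + d*(52*r^2 + 36*r + 1) - 96*r^3 - 92*r^2 - 12*r + 5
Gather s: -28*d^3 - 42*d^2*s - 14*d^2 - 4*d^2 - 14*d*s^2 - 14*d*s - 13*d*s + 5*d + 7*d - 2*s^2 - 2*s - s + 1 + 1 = -28*d^3 - 18*d^2 + 12*d + s^2*(-14*d - 2) + s*(-42*d^2 - 27*d - 3) + 2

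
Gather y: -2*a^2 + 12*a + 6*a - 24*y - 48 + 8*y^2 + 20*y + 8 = -2*a^2 + 18*a + 8*y^2 - 4*y - 40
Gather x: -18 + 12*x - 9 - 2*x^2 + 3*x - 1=-2*x^2 + 15*x - 28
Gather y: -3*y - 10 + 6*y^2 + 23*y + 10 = 6*y^2 + 20*y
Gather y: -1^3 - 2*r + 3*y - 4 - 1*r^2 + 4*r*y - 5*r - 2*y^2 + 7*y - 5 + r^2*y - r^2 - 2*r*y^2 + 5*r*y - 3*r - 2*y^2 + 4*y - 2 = -2*r^2 - 10*r + y^2*(-2*r - 4) + y*(r^2 + 9*r + 14) - 12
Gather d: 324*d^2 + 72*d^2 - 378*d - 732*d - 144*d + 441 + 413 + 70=396*d^2 - 1254*d + 924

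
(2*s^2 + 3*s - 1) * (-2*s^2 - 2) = -4*s^4 - 6*s^3 - 2*s^2 - 6*s + 2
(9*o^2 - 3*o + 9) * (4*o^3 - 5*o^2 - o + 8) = 36*o^5 - 57*o^4 + 42*o^3 + 30*o^2 - 33*o + 72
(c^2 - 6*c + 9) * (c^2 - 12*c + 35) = c^4 - 18*c^3 + 116*c^2 - 318*c + 315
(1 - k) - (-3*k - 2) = 2*k + 3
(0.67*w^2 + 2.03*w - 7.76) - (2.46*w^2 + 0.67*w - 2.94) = -1.79*w^2 + 1.36*w - 4.82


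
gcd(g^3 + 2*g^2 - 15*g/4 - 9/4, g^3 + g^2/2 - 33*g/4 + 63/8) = g - 3/2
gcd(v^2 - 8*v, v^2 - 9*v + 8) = v - 8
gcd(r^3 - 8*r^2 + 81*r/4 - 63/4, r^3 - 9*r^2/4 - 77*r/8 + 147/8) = r - 7/2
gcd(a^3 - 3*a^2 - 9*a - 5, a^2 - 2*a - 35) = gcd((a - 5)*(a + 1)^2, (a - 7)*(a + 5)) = 1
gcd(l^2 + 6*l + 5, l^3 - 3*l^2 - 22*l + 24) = 1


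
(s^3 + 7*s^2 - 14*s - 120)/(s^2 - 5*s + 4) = (s^2 + 11*s + 30)/(s - 1)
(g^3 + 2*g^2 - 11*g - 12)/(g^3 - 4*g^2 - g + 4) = (g^2 + g - 12)/(g^2 - 5*g + 4)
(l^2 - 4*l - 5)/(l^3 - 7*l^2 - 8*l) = (l - 5)/(l*(l - 8))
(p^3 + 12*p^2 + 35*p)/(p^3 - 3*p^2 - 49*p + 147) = p*(p + 5)/(p^2 - 10*p + 21)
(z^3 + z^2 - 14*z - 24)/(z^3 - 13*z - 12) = (z + 2)/(z + 1)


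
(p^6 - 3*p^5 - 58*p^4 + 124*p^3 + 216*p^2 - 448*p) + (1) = p^6 - 3*p^5 - 58*p^4 + 124*p^3 + 216*p^2 - 448*p + 1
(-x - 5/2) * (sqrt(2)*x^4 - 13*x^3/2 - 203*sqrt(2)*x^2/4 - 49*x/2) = -sqrt(2)*x^5 - 5*sqrt(2)*x^4/2 + 13*x^4/2 + 65*x^3/4 + 203*sqrt(2)*x^3/4 + 49*x^2/2 + 1015*sqrt(2)*x^2/8 + 245*x/4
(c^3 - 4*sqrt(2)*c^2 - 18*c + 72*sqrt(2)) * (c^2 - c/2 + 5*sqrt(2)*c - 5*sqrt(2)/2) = c^5 - c^4/2 + sqrt(2)*c^4 - 58*c^3 - sqrt(2)*c^3/2 - 18*sqrt(2)*c^2 + 29*c^2 + 9*sqrt(2)*c + 720*c - 360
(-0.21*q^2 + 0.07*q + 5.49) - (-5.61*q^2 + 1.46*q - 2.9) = 5.4*q^2 - 1.39*q + 8.39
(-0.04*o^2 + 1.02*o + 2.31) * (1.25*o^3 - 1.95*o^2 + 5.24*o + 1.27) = -0.05*o^5 + 1.353*o^4 + 0.6889*o^3 + 0.7895*o^2 + 13.3998*o + 2.9337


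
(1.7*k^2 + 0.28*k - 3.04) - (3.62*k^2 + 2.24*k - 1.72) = -1.92*k^2 - 1.96*k - 1.32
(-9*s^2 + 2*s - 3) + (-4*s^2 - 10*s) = -13*s^2 - 8*s - 3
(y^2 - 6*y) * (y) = y^3 - 6*y^2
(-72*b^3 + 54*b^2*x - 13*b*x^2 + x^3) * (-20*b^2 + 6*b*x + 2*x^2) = 1440*b^5 - 1512*b^4*x + 440*b^3*x^2 + 10*b^2*x^3 - 20*b*x^4 + 2*x^5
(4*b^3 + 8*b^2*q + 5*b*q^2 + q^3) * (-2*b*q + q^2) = -8*b^4*q - 12*b^3*q^2 - 2*b^2*q^3 + 3*b*q^4 + q^5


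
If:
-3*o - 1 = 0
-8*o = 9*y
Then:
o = -1/3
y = 8/27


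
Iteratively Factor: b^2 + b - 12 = (b - 3)*(b + 4)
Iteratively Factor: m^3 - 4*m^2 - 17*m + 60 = (m + 4)*(m^2 - 8*m + 15) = (m - 3)*(m + 4)*(m - 5)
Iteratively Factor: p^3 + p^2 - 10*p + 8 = (p + 4)*(p^2 - 3*p + 2) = (p - 2)*(p + 4)*(p - 1)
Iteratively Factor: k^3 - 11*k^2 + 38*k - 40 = (k - 2)*(k^2 - 9*k + 20) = (k - 4)*(k - 2)*(k - 5)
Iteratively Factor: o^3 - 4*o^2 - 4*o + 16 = (o - 2)*(o^2 - 2*o - 8) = (o - 4)*(o - 2)*(o + 2)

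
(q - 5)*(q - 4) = q^2 - 9*q + 20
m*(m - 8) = m^2 - 8*m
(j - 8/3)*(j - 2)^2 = j^3 - 20*j^2/3 + 44*j/3 - 32/3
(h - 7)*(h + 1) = h^2 - 6*h - 7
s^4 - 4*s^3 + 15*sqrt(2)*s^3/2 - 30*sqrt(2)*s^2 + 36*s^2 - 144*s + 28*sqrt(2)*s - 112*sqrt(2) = (s - 4)*(s + 2*sqrt(2))^2*(s + 7*sqrt(2)/2)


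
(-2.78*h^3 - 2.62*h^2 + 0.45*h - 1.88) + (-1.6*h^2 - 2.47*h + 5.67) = -2.78*h^3 - 4.22*h^2 - 2.02*h + 3.79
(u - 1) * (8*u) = 8*u^2 - 8*u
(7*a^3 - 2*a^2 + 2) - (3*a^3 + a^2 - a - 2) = 4*a^3 - 3*a^2 + a + 4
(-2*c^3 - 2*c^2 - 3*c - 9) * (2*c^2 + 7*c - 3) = -4*c^5 - 18*c^4 - 14*c^3 - 33*c^2 - 54*c + 27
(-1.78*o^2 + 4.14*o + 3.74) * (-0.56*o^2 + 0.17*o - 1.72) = 0.9968*o^4 - 2.621*o^3 + 1.671*o^2 - 6.485*o - 6.4328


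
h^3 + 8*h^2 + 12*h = h*(h + 2)*(h + 6)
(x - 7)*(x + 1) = x^2 - 6*x - 7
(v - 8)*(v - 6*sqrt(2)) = v^2 - 6*sqrt(2)*v - 8*v + 48*sqrt(2)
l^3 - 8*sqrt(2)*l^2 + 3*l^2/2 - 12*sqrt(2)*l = l*(l + 3/2)*(l - 8*sqrt(2))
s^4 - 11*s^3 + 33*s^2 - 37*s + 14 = (s - 7)*(s - 2)*(s - 1)^2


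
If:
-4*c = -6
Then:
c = 3/2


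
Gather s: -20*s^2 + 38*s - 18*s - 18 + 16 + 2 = -20*s^2 + 20*s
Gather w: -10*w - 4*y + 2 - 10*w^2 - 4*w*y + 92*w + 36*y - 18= -10*w^2 + w*(82 - 4*y) + 32*y - 16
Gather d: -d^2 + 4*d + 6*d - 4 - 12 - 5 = -d^2 + 10*d - 21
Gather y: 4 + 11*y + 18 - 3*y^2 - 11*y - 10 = 12 - 3*y^2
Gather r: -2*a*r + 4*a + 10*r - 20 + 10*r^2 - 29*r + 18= 4*a + 10*r^2 + r*(-2*a - 19) - 2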